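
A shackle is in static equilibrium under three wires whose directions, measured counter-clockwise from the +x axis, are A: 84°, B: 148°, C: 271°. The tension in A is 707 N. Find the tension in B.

Resolve: ΣF_x = 707 cos 84° + T_B cos 148° + T_C cos 271° = 0.
        ΣF_y = 707 sin 84° + T_B sin 148° + T_C sin 271° = 0.
The known terms sum to (73.9, 703.1) N, so -0.8480 T_B + 0.0175 T_C = -73.9 and 0.5299 T_B − 0.9998 T_C = -703.1.
Solving simultaneously: T_B = 102.7 N, T_C = 757.7 N.

T_B ≈ 103 N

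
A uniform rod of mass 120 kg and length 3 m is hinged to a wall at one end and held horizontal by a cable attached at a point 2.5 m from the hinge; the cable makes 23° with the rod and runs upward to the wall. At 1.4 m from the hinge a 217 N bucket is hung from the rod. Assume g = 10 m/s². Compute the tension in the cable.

T ≈ 2150 N

Take torques about the hinge: T sin 23° · 2.5 = 120×10×1.5 + 217×1.4 = 2103.8 N·m.
So T = 2103.8 / (0.3907 × 2.5) = 2153.7 N.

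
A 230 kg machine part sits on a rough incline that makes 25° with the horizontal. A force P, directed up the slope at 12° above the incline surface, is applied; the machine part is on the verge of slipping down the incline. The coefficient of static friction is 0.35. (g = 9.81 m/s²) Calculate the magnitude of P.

On the verge of sliding down the incline, friction equals μN and acts up the slope.
Perpendicular: N + P sin 12° = W cos 25° = 2045 N.
Along incline: P cos 12° + μN = W sin 25° with W sin 25° = 953.6 N.
Solving the pair for P and N: P = 262.7 N, N = 1990 N (and f = μN = 696.6 N).

P ≈ 263 N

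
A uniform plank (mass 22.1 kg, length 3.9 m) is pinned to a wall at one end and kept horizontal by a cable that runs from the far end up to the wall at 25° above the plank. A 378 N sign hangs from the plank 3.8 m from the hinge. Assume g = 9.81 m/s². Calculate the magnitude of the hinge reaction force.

|H| ≈ 1030 N

Take torques about the hinge: T sin 25° · 3.9 = 22.1×9.81×1.95 + 378×3.8 = 1859.2 N·m.
So T = 1859.2 / (0.4226 × 3.9) = 1128 N.
ΣF_x = 0: H_x = T cos 25° = 1022.3 N.
ΣF_y = 0: H_y = (22.1×9.81 + 378) − T sin 25° = 594.8 − 476.71 = 118.09 N.
|H| = √(H_x² + H_y²) = √((1022.3)² + (118.09)²) = 1029.1 N.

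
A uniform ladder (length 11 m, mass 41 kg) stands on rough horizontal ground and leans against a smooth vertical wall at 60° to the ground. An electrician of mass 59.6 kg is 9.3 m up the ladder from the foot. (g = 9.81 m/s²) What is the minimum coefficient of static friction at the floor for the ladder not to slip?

ΣF_y = 0: N_floor = 41×9.81 + 59.6×9.81 = 986.89 N.
Torques about the foot: N_wall · 11 sin 60° = 41×9.81×5.5 cos 60° + 59.6×9.81×9.3 cos 60° → N_wall = 401.5 N.
ΣF_x = 0: f_floor = N_wall = 401.5 N.
μ_min = f_floor / N_floor = 401.5 / 986.89 = 0.4068.

μ_min ≈ 0.407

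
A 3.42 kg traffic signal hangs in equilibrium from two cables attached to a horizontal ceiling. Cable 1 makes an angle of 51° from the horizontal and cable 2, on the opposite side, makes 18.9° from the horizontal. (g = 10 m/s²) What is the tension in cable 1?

Weight W = 3.42 × 10 = 34.2 N acts straight down.
Horizontal: T_1 cos 51° = T_2 cos 18.9°  →  T_2 = 0.6652 T_1.
Vertical: T_1 sin 51° + T_2 sin 18.9° = 34.2.
Substituting the horizontal relation into the vertical equation gives 0.9926 T_1 = 34.2, so T_1 = 34.45 N.

T_1 ≈ 34.5 N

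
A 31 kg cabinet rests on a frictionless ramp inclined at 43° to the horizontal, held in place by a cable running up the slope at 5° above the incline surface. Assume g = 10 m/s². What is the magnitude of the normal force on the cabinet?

Take axes along and perpendicular to the incline. Weight components: W sin 43° = 211.4 N down-slope, W cos 43° = 226.7 N into the surface.
Along incline: T cos 5° = W sin 43° → T = 212.2 N.
Perpendicular: N = W cos 43° − T sin 5° = 208.2 N.

N ≈ 208 N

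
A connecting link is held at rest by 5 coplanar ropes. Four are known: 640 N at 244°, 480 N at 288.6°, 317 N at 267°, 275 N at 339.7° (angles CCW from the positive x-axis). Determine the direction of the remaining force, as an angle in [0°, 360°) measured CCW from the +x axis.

Sum the known components: ΣF_x = 113.9 N, ΣF_y = -1442 N.
For equilibrium the remaining force must supply (−ΣF_x, −ΣF_y) = (-113.9, 1442) N.
Magnitude = √((-113.9)² + (1442)²) = 1447 N; direction = atan2(1442, -113.9) = 94.5°.

θ ≈ 94.5°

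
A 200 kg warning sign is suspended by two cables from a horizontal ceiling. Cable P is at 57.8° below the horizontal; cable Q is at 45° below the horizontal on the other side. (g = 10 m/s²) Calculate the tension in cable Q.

Weight W = 200 × 10 = 2000 N acts straight down.
Horizontal: T_P cos 57.8° = T_Q cos 45°  →  T_P = 1.327 T_Q.
Vertical: T_P sin 57.8° + T_Q sin 45° = 2000.
Substituting the horizontal relation into the vertical equation gives 1.83 T_Q = 2000, so T_Q = 1093 N.

T_Q ≈ 1090 N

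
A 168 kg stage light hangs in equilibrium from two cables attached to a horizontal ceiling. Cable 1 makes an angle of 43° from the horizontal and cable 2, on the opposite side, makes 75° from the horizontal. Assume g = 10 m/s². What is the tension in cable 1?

T_1 ≈ 492 N

Weight W = 168 × 10 = 1680 N acts straight down.
Horizontal: T_1 cos 43° = T_2 cos 75°  →  T_2 = 2.826 T_1.
Vertical: T_1 sin 43° + T_2 sin 75° = 1680.
Substituting the horizontal relation into the vertical equation gives 3.411 T_1 = 1680, so T_1 = 492.5 N.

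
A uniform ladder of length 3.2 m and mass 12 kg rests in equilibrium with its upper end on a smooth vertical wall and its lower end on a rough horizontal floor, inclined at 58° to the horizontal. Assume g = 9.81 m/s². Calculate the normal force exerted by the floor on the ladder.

N_floor ≈ 118 N

ΣF_y = 0: N_floor = 12×9.81 = 117.72 N.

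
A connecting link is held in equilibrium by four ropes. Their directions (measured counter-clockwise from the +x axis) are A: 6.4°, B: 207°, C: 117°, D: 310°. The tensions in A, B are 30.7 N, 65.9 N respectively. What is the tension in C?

Resolve: ΣF_x = 30.7 cos 6.4° + 65.9 cos 207° + T_C cos 117° + T_D cos 310° = 0.
        ΣF_y = 30.7 sin 6.4° + 65.9 sin 207° + T_C sin 117° + T_D sin 310° = 0.
The known terms sum to (-28.21, -26.5) N, so -0.4540 T_C + 0.6428 T_D = 28.21 and 0.8910 T_C − 0.7660 T_D = 26.5.
Solving simultaneously: T_C = 171.8 N, T_D = 165.2 N.

T_C ≈ 172 N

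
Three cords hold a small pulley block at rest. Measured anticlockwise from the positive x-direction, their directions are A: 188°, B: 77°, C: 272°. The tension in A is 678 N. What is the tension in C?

T_C ≈ 2450 N

Resolve: ΣF_x = 678 cos 188° + T_B cos 77° + T_C cos 272° = 0.
        ΣF_y = 678 sin 188° + T_B sin 77° + T_C sin 272° = 0.
The known terms sum to (-671.4, -94.36) N, so 0.2250 T_B + 0.0349 T_C = 671.4 and 0.9744 T_B − 0.9994 T_C = 94.36.
Solving simultaneously: T_B = 2605 N, T_C = 2446 N.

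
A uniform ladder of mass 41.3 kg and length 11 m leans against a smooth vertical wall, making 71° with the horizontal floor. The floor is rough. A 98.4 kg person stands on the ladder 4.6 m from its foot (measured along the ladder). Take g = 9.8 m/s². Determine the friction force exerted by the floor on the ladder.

f ≈ 209 N

Torques about the foot: N_wall · 11 sin 71° = 41.3×9.8×5.5 cos 71° + 98.4×9.8×4.6 cos 71° → N_wall = 208.54 N.
ΣF_x = 0: f_floor = N_wall = 208.54 N.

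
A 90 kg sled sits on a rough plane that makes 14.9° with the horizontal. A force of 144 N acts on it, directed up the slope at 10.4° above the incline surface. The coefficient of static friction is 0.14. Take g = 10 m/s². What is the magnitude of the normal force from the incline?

N ≈ 844 N

Axes along / perpendicular to the incline. W sin 14.9° = 231.4 N down-slope; W cos 14.9° = 869.7 N into the surface.
Perpendicular: N = W cos 14.9° − P sin 10.4° = 869.7 − 25.99 = 843.7 N.
Along incline: P cos 10.4° + f = W sin 14.9° (friction acts up-slope) → f = 231.4 − 141.6 = 89.79 N.
|f| = 89.79 N ≤ μN = 118.1 N, so the sled is indeed static.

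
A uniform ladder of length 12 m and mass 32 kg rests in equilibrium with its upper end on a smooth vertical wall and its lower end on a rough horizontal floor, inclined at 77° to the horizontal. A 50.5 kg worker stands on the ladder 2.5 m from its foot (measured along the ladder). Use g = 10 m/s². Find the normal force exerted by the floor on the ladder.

N_floor ≈ 825 N

ΣF_y = 0: N_floor = 32×10 + 50.5×10 = 825 N.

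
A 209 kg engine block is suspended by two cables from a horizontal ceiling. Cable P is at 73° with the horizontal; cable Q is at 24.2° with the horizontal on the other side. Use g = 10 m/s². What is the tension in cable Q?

Weight W = 209 × 10 = 2090 N acts straight down.
Horizontal: T_P cos 73° = T_Q cos 24.2°  →  T_P = 3.12 T_Q.
Vertical: T_P sin 73° + T_Q sin 24.2° = 2090.
Substituting the horizontal relation into the vertical equation gives 3.393 T_Q = 2090, so T_Q = 615.9 N.

T_Q ≈ 616 N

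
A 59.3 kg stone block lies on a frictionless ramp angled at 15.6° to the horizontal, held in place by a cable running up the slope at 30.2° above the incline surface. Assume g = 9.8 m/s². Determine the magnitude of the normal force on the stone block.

Take axes along and perpendicular to the incline. Weight components: W sin 15.6° = 156.3 N down-slope, W cos 15.6° = 559.7 N into the surface.
Along incline: T cos 30.2° = W sin 15.6° → T = 180.8 N.
Perpendicular: N = W cos 15.6° − T sin 30.2° = 468.8 N.

N ≈ 469 N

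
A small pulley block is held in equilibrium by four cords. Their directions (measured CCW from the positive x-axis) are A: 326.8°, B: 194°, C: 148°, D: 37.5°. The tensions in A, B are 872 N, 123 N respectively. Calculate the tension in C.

Resolve: ΣF_x = 872 cos 326.8° + 123 cos 194° + T_C cos 148° + T_D cos 37.5° = 0.
        ΣF_y = 872 sin 326.8° + 123 sin 194° + T_C sin 148° + T_D sin 37.5° = 0.
The known terms sum to (610.3, -507.2) N, so -0.8480 T_C + 0.7934 T_D = -610.3 and 0.5299 T_C + 0.6088 T_D = 507.2.
Solving simultaneously: T_C = 826.3 N, T_D = 114 N.

T_C ≈ 826 N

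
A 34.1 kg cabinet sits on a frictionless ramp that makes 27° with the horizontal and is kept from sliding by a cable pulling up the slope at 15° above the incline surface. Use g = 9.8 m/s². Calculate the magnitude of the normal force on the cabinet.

Take axes along and perpendicular to the incline. Weight components: W sin 27° = 151.7 N down-slope, W cos 27° = 297.8 N into the surface.
Along incline: T cos 15° = W sin 27° → T = 157.1 N.
Perpendicular: N = W cos 27° − T sin 15° = 257.1 N.

N ≈ 257 N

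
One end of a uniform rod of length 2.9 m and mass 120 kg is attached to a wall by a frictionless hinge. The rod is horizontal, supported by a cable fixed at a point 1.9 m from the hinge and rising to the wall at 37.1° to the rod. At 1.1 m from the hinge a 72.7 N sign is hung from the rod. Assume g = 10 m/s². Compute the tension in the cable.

Take torques about the hinge: T sin 37.1° · 1.9 = 120×10×1.45 + 72.7×1.1 = 1820 N·m.
So T = 1820 / (0.6032 × 1.9) = 1588 N.

T ≈ 1590 N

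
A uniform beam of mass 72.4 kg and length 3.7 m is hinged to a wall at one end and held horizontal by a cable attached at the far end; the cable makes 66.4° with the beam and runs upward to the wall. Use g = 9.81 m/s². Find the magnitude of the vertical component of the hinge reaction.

|H_y| ≈ 355 N

Take torques about the hinge: T sin 66.4° · 3.7 = 72.4×9.81×1.85 = 1314 N·m.
So T = 1314 / (0.9164 × 3.7) = 387.53 N.
ΣF_y = 0: H_y = (72.4×9.81) − T sin 66.4° = 710.24 − 355.12 = 355.12 N.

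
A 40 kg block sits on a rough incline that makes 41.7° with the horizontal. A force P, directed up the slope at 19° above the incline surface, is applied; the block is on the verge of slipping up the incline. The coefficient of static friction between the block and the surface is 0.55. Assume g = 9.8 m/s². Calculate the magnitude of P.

On the verge of sliding up the incline, friction equals μN and acts down the slope.
Perpendicular: N + P sin 19° = W cos 41.7° = 292.7 N.
Along incline: P cos 19° = W sin 41.7° + μN  with W sin 41.7° = 260.8 N.
Solving the pair for P and N: P = 375 N, N = 170.6 N (and f = μN = 93.82 N).

P ≈ 375 N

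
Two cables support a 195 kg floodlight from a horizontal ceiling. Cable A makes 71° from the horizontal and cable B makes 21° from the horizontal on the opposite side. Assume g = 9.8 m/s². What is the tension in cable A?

T_A ≈ 1790 N

Weight W = 195 × 9.8 = 1911 N acts straight down.
Horizontal: T_A cos 71° = T_B cos 21°  →  T_B = 0.3487 T_A.
Vertical: T_A sin 71° + T_B sin 21° = 1911.
Substituting the horizontal relation into the vertical equation gives 1.07 T_A = 1911, so T_A = 1785 N.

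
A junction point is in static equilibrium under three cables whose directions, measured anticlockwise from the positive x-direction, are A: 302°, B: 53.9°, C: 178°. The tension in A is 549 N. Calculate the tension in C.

Resolve: ΣF_x = 549 cos 302° + T_B cos 53.9° + T_C cos 178° = 0.
        ΣF_y = 549 sin 302° + T_B sin 53.9° + T_C sin 178° = 0.
The known terms sum to (290.9, -465.6) N, so 0.5892 T_B − 0.9994 T_C = -290.9 and 0.8080 T_B + 0.0349 T_C = 465.6.
Solving simultaneously: T_B = 549.6 N, T_C = 615.2 N.

T_C ≈ 615 N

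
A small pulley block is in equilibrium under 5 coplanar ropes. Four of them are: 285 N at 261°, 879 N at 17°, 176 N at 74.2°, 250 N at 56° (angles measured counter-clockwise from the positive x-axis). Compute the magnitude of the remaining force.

Sum the known components: ΣF_x = 983.7 N, ΣF_y = 352.1 N.
For equilibrium the remaining force must supply (−ΣF_x, −ΣF_y) = (-983.7, -352.1) N.
Magnitude = √((-983.7)² + (-352.1)²) = 1045 N; direction = atan2(-352.1, -983.7) = 199.7°.

F ≈ 1040 N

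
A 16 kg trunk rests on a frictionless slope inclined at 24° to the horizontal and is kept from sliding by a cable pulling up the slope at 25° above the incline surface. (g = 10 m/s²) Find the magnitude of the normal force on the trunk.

N ≈ 116 N

Take axes along and perpendicular to the incline. Weight components: W sin 24° = 65.08 N down-slope, W cos 24° = 146.2 N into the surface.
Along incline: T cos 25° = W sin 24° → T = 71.81 N.
Perpendicular: N = W cos 24° − T sin 25° = 115.8 N.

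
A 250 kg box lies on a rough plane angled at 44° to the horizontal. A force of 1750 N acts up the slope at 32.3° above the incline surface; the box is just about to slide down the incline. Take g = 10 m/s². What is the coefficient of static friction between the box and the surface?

μ ≈ 0.298

On the verge of sliding down the incline, friction is at its maximum μN and acts up the slope.
Perpendicular to incline: N = W cos 44° − P sin 32.3° = 1798 − 935.1 = 863.2 N.
Along incline: P cos 32.3° + μN = W sin 44° → μ = (W sin 44° − P cos 32.3°) / N = 0.2982.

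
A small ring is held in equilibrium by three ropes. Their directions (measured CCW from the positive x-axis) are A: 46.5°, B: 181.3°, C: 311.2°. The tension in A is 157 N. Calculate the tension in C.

Resolve: ΣF_x = 157 cos 46.5° + T_B cos 181.3° + T_C cos 311.2° = 0.
        ΣF_y = 157 sin 46.5° + T_B sin 181.3° + T_C sin 311.2° = 0.
The known terms sum to (108.1, 113.9) N, so -0.9997 T_B + 0.6587 T_C = -108.1 and -0.0227 T_B − 0.7524 T_C = -113.9.
Solving simultaneously: T_B = 203.8 N, T_C = 145.2 N.

T_C ≈ 145 N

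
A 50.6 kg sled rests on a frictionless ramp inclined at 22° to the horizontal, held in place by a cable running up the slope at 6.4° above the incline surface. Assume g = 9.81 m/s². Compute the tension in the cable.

Take axes along and perpendicular to the incline. Weight components: W sin 22° = 185.9 N down-slope, W cos 22° = 460.2 N into the surface.
Along incline: T cos 6.4° = W sin 22° → T = 187.1 N.
Perpendicular: N = W cos 22° − T sin 6.4° = 439.4 N.

T ≈ 187 N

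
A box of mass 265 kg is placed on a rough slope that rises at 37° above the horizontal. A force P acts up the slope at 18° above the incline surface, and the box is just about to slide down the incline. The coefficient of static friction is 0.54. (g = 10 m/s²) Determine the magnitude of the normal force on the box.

N ≈ 1940 N

On the verge of sliding down the incline, friction equals μN and acts up the slope.
Perpendicular: N + P sin 18° = W cos 37° = 2116 N.
Along incline: P cos 18° + μN = W sin 37° with W sin 37° = 1595 N.
Solving the pair for P and N: P = 576.3 N, N = 1938 N (and f = μN = 1047 N).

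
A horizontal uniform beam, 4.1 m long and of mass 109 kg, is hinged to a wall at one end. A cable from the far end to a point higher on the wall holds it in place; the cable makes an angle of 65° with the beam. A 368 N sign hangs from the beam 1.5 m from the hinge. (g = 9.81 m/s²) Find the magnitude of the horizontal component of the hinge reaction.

Take torques about the hinge: T sin 65° · 4.1 = 109×9.81×2.05 + 368×1.5 = 2744 N·m.
So T = 2744 / (0.9063 × 4.1) = 738.47 N.
ΣF_x = 0: H_x = T cos 65° = 312.09 N.

H_x ≈ 312 N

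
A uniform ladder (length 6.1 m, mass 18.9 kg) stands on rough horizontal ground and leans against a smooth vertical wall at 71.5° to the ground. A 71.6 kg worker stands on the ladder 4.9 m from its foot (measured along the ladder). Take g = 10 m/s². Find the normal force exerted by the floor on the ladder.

N_floor ≈ 905 N

ΣF_y = 0: N_floor = 18.9×10 + 71.6×10 = 905 N.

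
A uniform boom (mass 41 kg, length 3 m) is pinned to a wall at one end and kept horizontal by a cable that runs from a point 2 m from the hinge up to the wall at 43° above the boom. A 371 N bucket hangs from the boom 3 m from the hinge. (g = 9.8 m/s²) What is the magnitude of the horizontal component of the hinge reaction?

Take torques about the hinge: T sin 43° · 2 = 41×9.8×1.5 + 371×3 = 1715.7 N·m.
So T = 1715.7 / (0.6820 × 2) = 1257.8 N.
ΣF_x = 0: H_x = T cos 43° = 919.93 N.

H_x ≈ 920 N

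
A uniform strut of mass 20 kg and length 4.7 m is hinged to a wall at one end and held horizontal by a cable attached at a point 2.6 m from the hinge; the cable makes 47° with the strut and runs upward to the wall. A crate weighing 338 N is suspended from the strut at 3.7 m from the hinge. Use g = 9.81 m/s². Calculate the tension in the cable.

Take torques about the hinge: T sin 47° · 2.6 = 20×9.81×2.35 + 338×3.7 = 1711.7 N·m.
So T = 1711.7 / (0.7314 × 2.6) = 900.16 N.

T ≈ 900 N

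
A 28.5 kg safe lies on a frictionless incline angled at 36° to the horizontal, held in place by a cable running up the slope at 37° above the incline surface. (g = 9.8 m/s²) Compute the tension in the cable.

Take axes along and perpendicular to the incline. Weight components: W sin 36° = 164.2 N down-slope, W cos 36° = 226 N into the surface.
Along incline: T cos 37° = W sin 36° → T = 205.6 N.
Perpendicular: N = W cos 36° − T sin 37° = 102.2 N.

T ≈ 206 N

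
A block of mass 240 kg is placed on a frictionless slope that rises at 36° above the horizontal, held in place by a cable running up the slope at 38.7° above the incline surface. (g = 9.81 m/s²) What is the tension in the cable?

T ≈ 1770 N

Take axes along and perpendicular to the incline. Weight components: W sin 36° = 1384 N down-slope, W cos 36° = 1905 N into the surface.
Along incline: T cos 38.7° = W sin 36° → T = 1773 N.
Perpendicular: N = W cos 36° − T sin 38.7° = 796.1 N.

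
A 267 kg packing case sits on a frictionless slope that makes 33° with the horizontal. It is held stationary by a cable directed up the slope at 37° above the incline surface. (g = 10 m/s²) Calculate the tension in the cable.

T ≈ 1820 N

Take axes along and perpendicular to the incline. Weight components: W sin 33° = 1454 N down-slope, W cos 33° = 2239 N into the surface.
Along incline: T cos 37° = W sin 33° → T = 1821 N.
Perpendicular: N = W cos 33° − T sin 37° = 1143 N.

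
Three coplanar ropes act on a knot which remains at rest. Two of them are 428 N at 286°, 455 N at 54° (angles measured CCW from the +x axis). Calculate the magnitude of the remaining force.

Sum the known components: ΣF_x = 385.4 N, ΣF_y = -43.32 N.
For equilibrium the remaining force must supply (−ΣF_x, −ΣF_y) = (-385.4, 43.32) N.
Magnitude = √((-385.4)² + (43.32)²) = 387.8 N; direction = atan2(43.32, -385.4) = 173.6°.

F ≈ 388 N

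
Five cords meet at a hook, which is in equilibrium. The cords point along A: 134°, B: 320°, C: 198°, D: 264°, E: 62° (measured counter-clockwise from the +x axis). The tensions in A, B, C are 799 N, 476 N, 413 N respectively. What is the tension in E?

Resolve: ΣF_x = 799 cos 134° + 476 cos 320° + 413 cos 198° + T_D cos 264° + T_E cos 62° = 0.
        ΣF_y = 799 sin 134° + 476 sin 320° + 413 sin 198° + T_D sin 264° + T_E sin 62° = 0.
The known terms sum to (-583.2, 141.2) N, so -0.1045 T_D + 0.4695 T_E = 583.2 and -0.9945 T_D + 0.8829 T_E = -141.2.
Solving simultaneously: T_D = 1551 N, T_E = 1588 N.

T_E ≈ 1590 N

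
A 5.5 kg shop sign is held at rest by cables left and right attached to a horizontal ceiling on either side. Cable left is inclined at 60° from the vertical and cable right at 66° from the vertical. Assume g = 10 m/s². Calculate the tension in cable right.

Angles from the horizontal: cable left is 90° − 60° = 30°, cable right is 90° − 66° = 24°.
Weight W = 5.5 × 10 = 55 N acts straight down.
Horizontal: T_left cos 30° = T_right cos 24°  →  T_left = 1.055 T_right.
Vertical: T_left sin 30° + T_right sin 24° = 55.
Substituting the horizontal relation into the vertical equation gives 0.9342 T_right = 55, so T_right = 58.88 N.

T_right ≈ 58.9 N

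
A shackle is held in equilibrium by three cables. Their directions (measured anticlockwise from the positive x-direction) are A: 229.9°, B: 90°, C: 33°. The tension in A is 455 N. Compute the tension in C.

Resolve: ΣF_x = 455 cos 229.9° + T_B cos 90° + T_C cos 33° = 0.
        ΣF_y = 455 sin 229.9° + T_B sin 90° + T_C sin 33° = 0.
The known terms sum to (-293.1, -348) N, so 0.0000 T_B + 0.8387 T_C = 293.1 and 1.0000 T_B + 0.5446 T_C = 348.
Solving simultaneously: T_B = 157.7 N, T_C = 349.5 N.

T_C ≈ 349 N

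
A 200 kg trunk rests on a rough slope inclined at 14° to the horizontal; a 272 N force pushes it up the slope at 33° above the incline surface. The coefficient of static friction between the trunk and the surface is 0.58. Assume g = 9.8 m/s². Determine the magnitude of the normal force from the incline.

Axes along / perpendicular to the incline. W sin 14° = 474.2 N down-slope; W cos 14° = 1902 N into the surface.
Perpendicular: N = W cos 14° − P sin 33° = 1902 − 148.1 = 1754 N.
Along incline: P cos 33° + f = W sin 14° (friction acts up-slope) → f = 474.2 − 228.1 = 246 N.
|f| = 246 N ≤ μN = 1017 N, so the trunk is indeed static.

N ≈ 1750 N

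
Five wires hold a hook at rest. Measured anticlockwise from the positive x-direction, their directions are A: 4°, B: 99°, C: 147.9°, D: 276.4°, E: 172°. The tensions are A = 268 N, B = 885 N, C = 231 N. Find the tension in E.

T_E ≈ 48.4 N

Resolve: ΣF_x = 268 cos 4° + 885 cos 99° + 231 cos 147.9° + T_D cos 276.4° + T_E cos 172° = 0.
        ΣF_y = 268 sin 4° + 885 sin 99° + 231 sin 147.9° + T_D sin 276.4° + T_E sin 172° = 0.
The known terms sum to (-66.78, 1016) N, so 0.1115 T_D − 0.9903 T_E = 66.78 and -0.9938 T_D + 0.1392 T_E = -1016.
Solving simultaneously: T_D = 1029 N, T_E = 48.36 N.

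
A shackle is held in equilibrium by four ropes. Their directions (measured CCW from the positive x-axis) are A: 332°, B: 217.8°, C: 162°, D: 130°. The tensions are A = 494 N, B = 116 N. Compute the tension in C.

Resolve: ΣF_x = 494 cos 332° + 116 cos 217.8° + T_C cos 162° + T_D cos 130° = 0.
        ΣF_y = 494 sin 332° + 116 sin 217.8° + T_C sin 162° + T_D sin 130° = 0.
The known terms sum to (344.5, -303) N, so -0.9511 T_C − 0.6428 T_D = -344.5 and 0.3090 T_C + 0.7660 T_D = 303.
Solving simultaneously: T_C = 130.5 N, T_D = 342.9 N.

T_C ≈ 130 N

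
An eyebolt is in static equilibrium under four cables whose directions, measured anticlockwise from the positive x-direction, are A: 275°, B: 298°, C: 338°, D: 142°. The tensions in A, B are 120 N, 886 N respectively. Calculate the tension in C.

Resolve: ΣF_x = 120 cos 275° + 886 cos 298° + T_C cos 338° + T_D cos 142° = 0.
        ΣF_y = 120 sin 275° + 886 sin 298° + T_C sin 338° + T_D sin 142° = 0.
The known terms sum to (426.4, -901.8) N, so 0.9272 T_C − 0.7880 T_D = -426.4 and -0.3746 T_C + 0.6157 T_D = 901.8.
Solving simultaneously: T_C = 1626 N, T_D = 2454 N.

T_C ≈ 1630 N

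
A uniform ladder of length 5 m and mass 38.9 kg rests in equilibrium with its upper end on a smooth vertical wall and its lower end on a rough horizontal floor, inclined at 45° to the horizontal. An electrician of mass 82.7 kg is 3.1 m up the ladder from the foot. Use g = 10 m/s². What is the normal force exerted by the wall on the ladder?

Torques about the foot: N_wall · 5 sin 45° = 38.9×10×2.5 cos 45° + 82.7×10×3.1 cos 45° → N_wall = 707.24 N.

N_wall ≈ 707 N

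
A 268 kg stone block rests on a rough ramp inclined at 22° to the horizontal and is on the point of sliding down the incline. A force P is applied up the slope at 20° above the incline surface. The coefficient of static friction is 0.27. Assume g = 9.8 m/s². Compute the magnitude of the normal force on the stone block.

On the verge of sliding down the incline, friction equals μN and acts up the slope.
Perpendicular: N + P sin 20° = W cos 22° = 2435 N.
Along incline: P cos 20° + μN = W sin 22° with W sin 22° = 983.9 N.
Solving the pair for P and N: P = 385.2 N, N = 2303 N (and f = μN = 621.9 N).

N ≈ 2300 N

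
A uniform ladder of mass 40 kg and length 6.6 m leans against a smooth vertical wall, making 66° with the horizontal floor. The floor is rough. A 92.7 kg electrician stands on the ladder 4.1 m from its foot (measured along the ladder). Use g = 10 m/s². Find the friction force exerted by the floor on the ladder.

f ≈ 345 N

Torques about the foot: N_wall · 6.6 sin 66° = 40×10×3.3 cos 66° + 92.7×10×4.1 cos 66° → N_wall = 345.44 N.
ΣF_x = 0: f_floor = N_wall = 345.44 N.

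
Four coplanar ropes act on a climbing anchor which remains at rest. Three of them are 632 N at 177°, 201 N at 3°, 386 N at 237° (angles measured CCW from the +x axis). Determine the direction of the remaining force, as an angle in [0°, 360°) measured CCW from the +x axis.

Sum the known components: ΣF_x = -640.6 N, ΣF_y = -280.1 N.
For equilibrium the remaining force must supply (−ΣF_x, −ΣF_y) = (640.6, 280.1) N.
Magnitude = √((640.6)² + (280.1)²) = 699.2 N; direction = atan2(280.1, 640.6) = 23.6°.

θ ≈ 23.6°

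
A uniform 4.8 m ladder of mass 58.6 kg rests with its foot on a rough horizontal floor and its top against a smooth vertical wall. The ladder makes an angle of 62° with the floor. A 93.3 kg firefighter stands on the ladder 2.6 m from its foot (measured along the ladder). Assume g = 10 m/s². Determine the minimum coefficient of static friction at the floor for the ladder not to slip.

μ_min ≈ 0.279

ΣF_y = 0: N_floor = 58.6×10 + 93.3×10 = 1519 N.
Torques about the foot: N_wall · 4.8 sin 62° = 58.6×10×2.4 cos 62° + 93.3×10×2.6 cos 62° → N_wall = 424.5 N.
ΣF_x = 0: f_floor = N_wall = 424.5 N.
μ_min = f_floor / N_floor = 424.5 / 1519 = 0.2795.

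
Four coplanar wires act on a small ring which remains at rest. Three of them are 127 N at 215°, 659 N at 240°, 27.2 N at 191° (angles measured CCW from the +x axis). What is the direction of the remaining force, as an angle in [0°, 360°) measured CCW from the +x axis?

Sum the known components: ΣF_x = -460.2 N, ΣF_y = -648.7 N.
For equilibrium the remaining force must supply (−ΣF_x, −ΣF_y) = (460.2, 648.7) N.
Magnitude = √((460.2)² + (648.7)²) = 795.4 N; direction = atan2(648.7, 460.2) = 54.6°.

θ ≈ 54.6°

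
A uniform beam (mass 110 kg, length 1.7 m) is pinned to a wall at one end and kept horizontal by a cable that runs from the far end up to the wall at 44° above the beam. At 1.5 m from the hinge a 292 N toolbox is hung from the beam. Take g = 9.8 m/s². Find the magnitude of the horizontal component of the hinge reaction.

Take torques about the hinge: T sin 44° · 1.7 = 110×9.8×0.85 + 292×1.5 = 1354.3 N·m.
So T = 1354.3 / (0.6947 × 1.7) = 1146.8 N.
ΣF_x = 0: H_x = T cos 44° = 824.95 N.

H_x ≈ 825 N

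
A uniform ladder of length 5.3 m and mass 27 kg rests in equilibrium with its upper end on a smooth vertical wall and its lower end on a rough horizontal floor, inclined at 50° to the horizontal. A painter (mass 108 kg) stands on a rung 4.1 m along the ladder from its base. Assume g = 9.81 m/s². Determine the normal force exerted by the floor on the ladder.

ΣF_y = 0: N_floor = 27×9.81 + 108×9.81 = 1324.3 N.

N_floor ≈ 1320 N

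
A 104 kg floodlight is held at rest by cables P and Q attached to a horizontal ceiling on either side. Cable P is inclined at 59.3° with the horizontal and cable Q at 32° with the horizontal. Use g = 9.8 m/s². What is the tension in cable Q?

Weight W = 104 × 9.8 = 1019 N acts straight down.
Horizontal: T_P cos 59.3° = T_Q cos 32°  →  T_P = 1.661 T_Q.
Vertical: T_P sin 59.3° + T_Q sin 32° = 1019.
Substituting the horizontal relation into the vertical equation gives 1.958 T_Q = 1019, so T_Q = 520.5 N.

T_Q ≈ 520 N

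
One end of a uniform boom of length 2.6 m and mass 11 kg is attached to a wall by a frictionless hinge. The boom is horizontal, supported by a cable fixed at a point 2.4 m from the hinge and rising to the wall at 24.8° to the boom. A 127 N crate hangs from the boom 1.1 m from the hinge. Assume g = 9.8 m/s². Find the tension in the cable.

Take torques about the hinge: T sin 24.8° · 2.4 = 11×9.8×1.3 + 127×1.1 = 279.84 N·m.
So T = 279.84 / (0.4195 × 2.4) = 277.98 N.

T ≈ 278 N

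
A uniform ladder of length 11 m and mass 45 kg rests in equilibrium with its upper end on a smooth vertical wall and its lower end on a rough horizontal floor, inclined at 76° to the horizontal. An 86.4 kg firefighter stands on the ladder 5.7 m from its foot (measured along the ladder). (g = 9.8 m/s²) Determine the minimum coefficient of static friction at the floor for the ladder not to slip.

ΣF_y = 0: N_floor = 45×9.8 + 86.4×9.8 = 1287.7 N.
Torques about the foot: N_wall · 11 sin 76° = 45×9.8×5.5 cos 76° + 86.4×9.8×5.7 cos 76° → N_wall = 164.37 N.
ΣF_x = 0: f_floor = N_wall = 164.37 N.
μ_min = f_floor / N_floor = 164.37 / 1287.7 = 0.1276.

μ_min ≈ 0.128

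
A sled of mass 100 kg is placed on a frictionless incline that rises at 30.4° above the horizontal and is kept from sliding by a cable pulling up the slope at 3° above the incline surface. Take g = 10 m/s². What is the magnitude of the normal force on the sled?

Take axes along and perpendicular to the incline. Weight components: W sin 30.4° = 506 N down-slope, W cos 30.4° = 862.5 N into the surface.
Along incline: T cos 3° = W sin 30.4° → T = 506.7 N.
Perpendicular: N = W cos 30.4° − T sin 3° = 836 N.

N ≈ 836 N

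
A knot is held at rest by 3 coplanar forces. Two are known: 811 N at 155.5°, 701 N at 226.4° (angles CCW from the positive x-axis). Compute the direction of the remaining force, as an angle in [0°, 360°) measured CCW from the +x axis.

Sum the known components: ΣF_x = -1221 N, ΣF_y = -171.3 N.
For equilibrium the remaining force must supply (−ΣF_x, −ΣF_y) = (1221, 171.3) N.
Magnitude = √((1221)² + (171.3)²) = 1233 N; direction = atan2(171.3, 1221) = 8.0°.

θ ≈ 7.98°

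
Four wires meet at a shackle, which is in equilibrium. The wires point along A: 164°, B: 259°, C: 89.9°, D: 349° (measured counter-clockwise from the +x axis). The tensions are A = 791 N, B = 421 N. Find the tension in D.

Resolve: ΣF_x = 791 cos 164° + 421 cos 259° + T_C cos 89.9° + T_D cos 349° = 0.
        ΣF_y = 791 sin 164° + 421 sin 259° + T_C sin 89.9° + T_D sin 349° = 0.
The known terms sum to (-840.7, -195.2) N, so 0.0017 T_C + 0.9816 T_D = 840.7 and 1.0000 T_C − 0.1908 T_D = 195.2.
Solving simultaneously: T_C = 358.5 N, T_D = 855.8 N.

T_D ≈ 856 N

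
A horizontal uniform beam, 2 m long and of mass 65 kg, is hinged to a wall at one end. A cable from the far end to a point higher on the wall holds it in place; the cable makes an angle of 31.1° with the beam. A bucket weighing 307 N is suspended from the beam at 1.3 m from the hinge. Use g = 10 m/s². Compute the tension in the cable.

T ≈ 1020 N

Take torques about the hinge: T sin 31.1° · 2 = 65×10×1 + 307×1.3 = 1049.1 N·m.
So T = 1049.1 / (0.5165 × 2) = 1015.5 N.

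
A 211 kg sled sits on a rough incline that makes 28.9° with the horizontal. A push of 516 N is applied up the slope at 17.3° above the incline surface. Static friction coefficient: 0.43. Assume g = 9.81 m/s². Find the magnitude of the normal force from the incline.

N ≈ 1660 N

Axes along / perpendicular to the incline. W sin 28.9° = 1000 N down-slope; W cos 28.9° = 1812 N into the surface.
Perpendicular: N = W cos 28.9° − P sin 17.3° = 1812 − 153.4 = 1659 N.
Along incline: P cos 17.3° + f = W sin 28.9° (friction acts up-slope) → f = 1000 − 492.7 = 507.7 N.
|f| = 507.7 N ≤ μN = 713.2 N, so the sled is indeed static.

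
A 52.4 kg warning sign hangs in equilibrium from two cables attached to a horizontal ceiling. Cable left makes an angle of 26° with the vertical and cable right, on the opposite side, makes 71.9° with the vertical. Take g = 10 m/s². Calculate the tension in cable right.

Angles from the horizontal: cable left is 90° − 26° = 64°, cable right is 90° − 71.9° = 18.1°.
Weight W = 52.4 × 10 = 524 N acts straight down.
Horizontal: T_left cos 64° = T_right cos 18.1°  →  T_left = 2.168 T_right.
Vertical: T_left sin 64° + T_right sin 18.1° = 524.
Substituting the horizontal relation into the vertical equation gives 2.26 T_right = 524, so T_right = 231.9 N.

T_right ≈ 232 N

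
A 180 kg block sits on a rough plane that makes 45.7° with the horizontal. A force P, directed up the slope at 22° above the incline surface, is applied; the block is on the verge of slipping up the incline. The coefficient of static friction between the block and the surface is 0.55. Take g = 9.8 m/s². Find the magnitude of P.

On the verge of sliding up the incline, friction equals μN and acts down the slope.
Perpendicular: N + P sin 22° = W cos 45.7° = 1232 N.
Along incline: P cos 22° = W sin 45.7° + μN  with W sin 45.7° = 1262 N.
Solving the pair for P and N: P = 1712 N, N = 590.7 N (and f = μN = 324.9 N).

P ≈ 1710 N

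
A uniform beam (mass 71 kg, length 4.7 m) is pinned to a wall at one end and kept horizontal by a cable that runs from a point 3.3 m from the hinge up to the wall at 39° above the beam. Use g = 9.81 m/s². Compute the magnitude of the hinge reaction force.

Take torques about the hinge: T sin 39° · 3.3 = 71×9.81×2.35 = 1636.8 N·m.
So T = 1636.8 / (0.6293 × 3.3) = 788.15 N.
ΣF_x = 0: H_x = T cos 39° = 612.51 N.
ΣF_y = 0: H_y = (71×9.81) − T sin 39° = 696.51 − 496 = 200.51 N.
|H| = √(H_x² + H_y²) = √((612.51)² + (200.51)²) = 644.49 N.

|H| ≈ 644 N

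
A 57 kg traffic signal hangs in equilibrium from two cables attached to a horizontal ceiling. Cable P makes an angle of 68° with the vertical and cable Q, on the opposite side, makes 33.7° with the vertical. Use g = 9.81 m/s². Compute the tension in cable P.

Angles from the horizontal: cable P is 90° − 68° = 22°, cable Q is 90° − 33.7° = 56.3°.
Weight W = 57 × 9.81 = 559.2 N acts straight down.
Horizontal: T_P cos 22° = T_Q cos 56.3°  →  T_Q = 1.671 T_P.
Vertical: T_P sin 22° + T_Q sin 56.3° = 559.2.
Substituting the horizontal relation into the vertical equation gives 1.765 T_P = 559.2, so T_P = 316.8 N.

T_P ≈ 317 N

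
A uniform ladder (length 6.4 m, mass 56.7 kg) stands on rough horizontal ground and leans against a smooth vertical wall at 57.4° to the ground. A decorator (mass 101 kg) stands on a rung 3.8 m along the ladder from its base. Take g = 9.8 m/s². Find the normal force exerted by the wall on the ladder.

N_wall ≈ 554 N

Torques about the foot: N_wall · 6.4 sin 57.4° = 56.7×9.8×3.2 cos 57.4° + 101×9.8×3.8 cos 57.4° → N_wall = 553.53 N.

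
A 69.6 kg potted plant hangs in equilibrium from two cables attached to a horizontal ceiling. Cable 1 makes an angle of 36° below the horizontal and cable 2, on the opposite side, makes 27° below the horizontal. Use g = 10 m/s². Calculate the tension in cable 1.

Weight W = 69.6 × 10 = 696 N acts straight down.
Horizontal: T_1 cos 36° = T_2 cos 27°  →  T_2 = 0.908 T_1.
Vertical: T_1 sin 36° + T_2 sin 27° = 696.
Substituting the horizontal relation into the vertical equation gives 1 T_1 = 696, so T_1 = 696 N.

T_1 ≈ 696 N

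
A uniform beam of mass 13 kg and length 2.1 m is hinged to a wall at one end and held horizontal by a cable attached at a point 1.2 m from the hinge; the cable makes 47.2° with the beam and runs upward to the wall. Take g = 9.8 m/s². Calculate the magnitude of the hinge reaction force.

Take torques about the hinge: T sin 47.2° · 1.2 = 13×9.8×1.05 = 133.77 N·m.
So T = 133.77 / (0.7337 × 1.2) = 151.93 N.
ΣF_x = 0: H_x = T cos 47.2° = 103.23 N.
ΣF_y = 0: H_y = (13×9.8) − T sin 47.2° = 127.4 − 111.48 = 15.925 N.
|H| = √(H_x² + H_y²) = √((103.23)² + (15.925)²) = 104.45 N.

|H| ≈ 104 N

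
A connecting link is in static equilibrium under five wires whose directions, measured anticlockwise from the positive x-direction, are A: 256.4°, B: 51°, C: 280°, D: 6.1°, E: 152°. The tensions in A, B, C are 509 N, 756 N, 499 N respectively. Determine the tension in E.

Resolve: ΣF_x = 509 cos 256.4° + 756 cos 51° + 499 cos 280° + T_D cos 6.1° + T_E cos 152° = 0.
        ΣF_y = 509 sin 256.4° + 756 sin 51° + 499 sin 280° + T_D sin 6.1° + T_E sin 152° = 0.
The known terms sum to (442.7, -398.6) N, so 0.9943 T_D − 0.8829 T_E = -442.7 and 0.1063 T_D + 0.4695 T_E = 398.6.
Solving simultaneously: T_D = 257.1 N, T_E = 790.9 N.

T_E ≈ 791 N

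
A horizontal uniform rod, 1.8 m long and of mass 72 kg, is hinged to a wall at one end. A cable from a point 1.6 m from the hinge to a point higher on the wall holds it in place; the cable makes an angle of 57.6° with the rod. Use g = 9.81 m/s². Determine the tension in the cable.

T ≈ 471 N

Take torques about the hinge: T sin 57.6° · 1.6 = 72×9.81×0.9 = 635.69 N·m.
So T = 635.69 / (0.8443 × 1.6) = 470.56 N.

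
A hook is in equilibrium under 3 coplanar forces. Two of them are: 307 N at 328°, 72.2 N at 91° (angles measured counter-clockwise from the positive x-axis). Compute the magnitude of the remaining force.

Sum the known components: ΣF_x = 259.1 N, ΣF_y = -90.5 N.
For equilibrium the remaining force must supply (−ΣF_x, −ΣF_y) = (-259.1, 90.5) N.
Magnitude = √((-259.1)² + (90.5)²) = 274.4 N; direction = atan2(90.5, -259.1) = 160.7°.

F ≈ 274 N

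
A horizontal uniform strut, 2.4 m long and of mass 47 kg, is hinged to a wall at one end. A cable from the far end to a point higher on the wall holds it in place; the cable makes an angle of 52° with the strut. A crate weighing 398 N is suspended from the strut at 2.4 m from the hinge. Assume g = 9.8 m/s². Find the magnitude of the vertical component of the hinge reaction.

Take torques about the hinge: T sin 52° · 2.4 = 47×9.8×1.2 + 398×2.4 = 1507.9 N·m.
So T = 1507.9 / (0.7880 × 2.4) = 797.32 N.
ΣF_y = 0: H_y = (47×9.8 + 398) − T sin 52° = 858.6 − 628.3 = 230.3 N.

|H_y| ≈ 230 N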